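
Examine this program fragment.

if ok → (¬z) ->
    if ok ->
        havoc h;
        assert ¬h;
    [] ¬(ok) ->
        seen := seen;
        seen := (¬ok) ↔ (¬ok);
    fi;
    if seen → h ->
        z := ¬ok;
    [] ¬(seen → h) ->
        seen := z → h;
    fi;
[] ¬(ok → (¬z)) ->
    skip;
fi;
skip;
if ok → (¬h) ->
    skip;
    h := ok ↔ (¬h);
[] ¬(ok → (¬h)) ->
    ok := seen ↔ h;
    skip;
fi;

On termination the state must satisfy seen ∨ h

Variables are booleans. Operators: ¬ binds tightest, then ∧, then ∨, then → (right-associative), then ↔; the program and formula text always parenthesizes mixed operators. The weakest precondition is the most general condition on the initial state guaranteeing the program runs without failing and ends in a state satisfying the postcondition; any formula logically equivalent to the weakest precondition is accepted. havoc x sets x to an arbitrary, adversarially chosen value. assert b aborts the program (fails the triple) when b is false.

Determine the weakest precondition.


Working backward. After the program, seen ∨ h must hold.
Then branch requires seen ∨ (ok ↔ (¬h)); else branch requires seen ∨ h.
Before the if: ((ok → (¬h)) → (seen ∨ (ok ↔ (¬h)))) ∧ ((¬(ok → (¬h))) → (seen ∨ h))
Before skip: ((ok → (¬h)) → (seen ∨ (ok ↔ (¬h)))) ∧ ((¬(ok → (¬h))) → (seen ∨ h))
Then branch requires (¬ok) ∧ ((¬ok) → ((¬h) → (((ok → (¬h)) → ((z → h) ∨ (ok ↔ (¬h)))) ∧ ((¬(ok → (¬h))) → ((z → h) ∨ h))))); else branch requires ((ok → (¬h)) → (seen ∨ (ok ↔ (¬h)))) ∧ ((¬(ok → (¬h))) → (seen ∨ h)).
Before the if: ((ok → (¬z)) → ((¬ok) ∧ ((¬ok) → ((¬h) → (((ok → (¬h)) → ((z → h) ∨ (ok ↔ (¬h)))) ∧ ((¬(ok → (¬h))) → ((z → h) ∨ h))))))) ∧ ((¬(ok → (¬z))) → (((ok → (¬h)) → (seen ∨ (ok ↔ (¬h)))) ∧ ((¬(ok → (¬h))) → (seen ∨ h))))
Answer: WP = ((ok → (¬z)) → ((¬ok) ∧ ((¬ok) → ((¬h) → (((ok → (¬h)) → ((z → h) ∨ (ok ↔ (¬h)))) ∧ ((¬(ok → (¬h))) → ((z → h) ∨ h))))))) ∧ ((¬(ok → (¬z))) → (((ok → (¬h)) → (seen ∨ (ok ↔ (¬h)))) ∧ ((¬(ok → (¬h))) → (seen ∨ h))))


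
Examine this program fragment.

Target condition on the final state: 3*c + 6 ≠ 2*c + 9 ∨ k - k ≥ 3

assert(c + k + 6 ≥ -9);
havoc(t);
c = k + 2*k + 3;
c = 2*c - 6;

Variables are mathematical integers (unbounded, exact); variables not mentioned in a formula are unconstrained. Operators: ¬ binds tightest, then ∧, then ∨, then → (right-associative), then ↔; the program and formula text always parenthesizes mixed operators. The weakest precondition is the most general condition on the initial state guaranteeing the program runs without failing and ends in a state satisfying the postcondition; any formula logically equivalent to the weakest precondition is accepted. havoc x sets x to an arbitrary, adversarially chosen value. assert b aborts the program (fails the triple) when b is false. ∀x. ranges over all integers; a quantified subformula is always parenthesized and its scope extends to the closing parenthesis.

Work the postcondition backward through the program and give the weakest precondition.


Working backward. After the program, the postcondition 3*c + 6 ≠ 2*c + 9 ∨ k - k ≥ 3 must hold; in canonical form it is c ≠ 3.
Before c := 2*c - 6: 2*c ≠ 9
Before c := k + 2*k + 3: 6*k ≠ 3
Before havoc t: 6*k ≠ 3
Before assert c + k + 6 ≥ -9: c + k ≥ -15 ∧ 6*k ≠ 3
Answer: WP = c + k ≥ -15 ∧ 6*k ≠ 3


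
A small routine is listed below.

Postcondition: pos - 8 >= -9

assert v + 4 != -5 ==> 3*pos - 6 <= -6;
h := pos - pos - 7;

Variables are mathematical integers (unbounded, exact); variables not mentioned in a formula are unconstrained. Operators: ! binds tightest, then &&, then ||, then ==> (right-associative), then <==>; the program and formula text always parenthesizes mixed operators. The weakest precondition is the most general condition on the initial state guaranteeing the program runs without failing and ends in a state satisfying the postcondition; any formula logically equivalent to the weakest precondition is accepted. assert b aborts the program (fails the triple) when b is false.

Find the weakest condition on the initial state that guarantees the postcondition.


Working backward. After the program, the postcondition pos - 8 >= -9 must hold; in canonical form it is pos >= -1.
Before h := pos - pos - 7: pos >= -1
Before assert v + 4 != -5 ==> 3*pos - 6 <= -6: (v != -9 ==> 3*pos <= 0) && pos >= -1
Answer: WP = (v != -9 ==> 3*pos <= 0) && pos >= -1


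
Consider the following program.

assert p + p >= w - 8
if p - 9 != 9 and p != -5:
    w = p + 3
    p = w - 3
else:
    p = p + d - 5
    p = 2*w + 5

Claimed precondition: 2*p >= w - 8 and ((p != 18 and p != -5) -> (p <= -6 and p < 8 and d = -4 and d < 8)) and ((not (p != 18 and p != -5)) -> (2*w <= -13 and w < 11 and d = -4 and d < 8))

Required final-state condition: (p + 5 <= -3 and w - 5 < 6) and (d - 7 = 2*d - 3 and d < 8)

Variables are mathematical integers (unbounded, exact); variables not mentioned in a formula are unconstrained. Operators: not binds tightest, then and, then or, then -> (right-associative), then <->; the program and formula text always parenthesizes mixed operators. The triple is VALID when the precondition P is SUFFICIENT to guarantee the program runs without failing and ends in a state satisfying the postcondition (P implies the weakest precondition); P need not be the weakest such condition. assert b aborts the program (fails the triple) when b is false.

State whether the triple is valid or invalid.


Working backward. After the program, the postcondition (p + 5 <= -3 and w - 5 < 6) and (d - 7 = 2*d - 3 and d < 8) must hold; in canonical form it is p <= -8 and w < 11 and d = -4 and d < 8.
Then branch requires p <= -8 and p < 8 and d = -4 and d < 8; else branch requires 2*w <= -13 and w < 11 and d = -4 and d < 8.
Before the if: ((p != 18 and p != -5) -> (p <= -8 and p < 8 and d = -4 and d < 8)) and ((not (p != 18 and p != -5)) -> (2*w <= -13 and w < 11 and d = -4 and d < 8))
Before assert p + p >= w - 8: 2*p >= w - 8 and ((p != 18 and p != -5) -> (p <= -8 and p < 8 and d = -4 and d < 8)) and ((not (p != 18 and p != -5)) -> (2*w <= -13 and w < 11 and d = -4 and d < 8))
The weakest precondition is 2*p >= w - 8 and ((p != 18 and p != -5) -> (p <= -8 and p < 8 and d = -4 and d < 8)) and ((not (p != 18 and p != -5)) -> (2*w <= -13 and w < 11 and d = -4 and d < 8)).
Check whether 2*p >= w - 8 and ((p != 18 and p != -5) -> (p <= -6 and p < 8 and d = -4 and d < 8)) and ((not (p != 18 and p != -5)) -> (2*w <= -13 and w < 11 and d = -4 and d < 8)) implies it.
Countermodel: at the initial state d = -4, p = -7, w = -6, the precondition holds but the weakest precondition fails.
Answer: invalid


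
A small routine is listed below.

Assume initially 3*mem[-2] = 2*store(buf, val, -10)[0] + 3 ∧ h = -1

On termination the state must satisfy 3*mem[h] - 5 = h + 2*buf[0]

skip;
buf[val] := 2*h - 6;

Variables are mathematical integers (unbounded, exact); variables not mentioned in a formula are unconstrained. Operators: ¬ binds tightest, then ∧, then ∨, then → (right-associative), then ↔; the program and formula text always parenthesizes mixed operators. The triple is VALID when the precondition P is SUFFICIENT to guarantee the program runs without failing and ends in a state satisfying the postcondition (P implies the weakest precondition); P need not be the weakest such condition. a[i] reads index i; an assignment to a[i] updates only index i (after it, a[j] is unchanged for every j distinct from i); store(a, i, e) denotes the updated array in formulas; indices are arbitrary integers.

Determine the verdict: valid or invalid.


Working backward. After the program, the postcondition 3*mem[h] - 5 = h + 2*buf[0] must hold; in canonical form it is 3*mem[h] = 2*buf[0] + h + 5.
Before buf[val] := 2*h - 6: 3*mem[h] = 2*store(buf, val, 2*h - 6)[0] + h + 5
Before skip: 3*mem[h] = 2*store(buf, val, 2*h - 6)[0] + h + 5
The weakest precondition is 3*mem[h] = 2*store(buf, val, 2*h - 6)[0] + h + 5.
Check whether 3*mem[-2] = 2*store(buf, val, -10)[0] + 3 ∧ h = -1 implies it.
Countermodel: at the initial state buf = {[-2] = 3, [-1] = 3, [0] = -9, [4] = 3, elsewhere 3}, h = -1, mem = {[-2] = -5, [-1] = -4, [0] = 2, [4] = 2, elsewhere 2}, val = 4, the precondition holds but the weakest precondition fails.
Answer: invalid


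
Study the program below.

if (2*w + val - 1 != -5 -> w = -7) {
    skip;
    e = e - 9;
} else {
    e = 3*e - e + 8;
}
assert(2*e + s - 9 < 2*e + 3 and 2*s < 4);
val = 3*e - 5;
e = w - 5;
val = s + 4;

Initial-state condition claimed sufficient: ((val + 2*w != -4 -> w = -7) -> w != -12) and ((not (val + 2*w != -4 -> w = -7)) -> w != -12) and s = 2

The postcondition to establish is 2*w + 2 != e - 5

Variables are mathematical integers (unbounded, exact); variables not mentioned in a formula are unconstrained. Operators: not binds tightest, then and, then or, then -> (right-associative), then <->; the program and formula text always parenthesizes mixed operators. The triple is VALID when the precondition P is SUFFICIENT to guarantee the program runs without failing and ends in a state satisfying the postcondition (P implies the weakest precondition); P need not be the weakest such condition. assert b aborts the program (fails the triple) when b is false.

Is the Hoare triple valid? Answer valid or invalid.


Working backward. After the program, the postcondition 2*w + 2 != e - 5 must hold; in canonical form it is 2*w != e - 7.
Before val := s + 4: 2*w != e - 7
Before e := w - 5: w != -12
Before val := 3*e - 5: w != -12
Before assert 2*e + s - 9 < 2*e + 3 and 2*s < 4: s < 12 and 2*s < 4 and w != -12
Then branch requires s < 12 and 2*s < 4 and w != -12; else branch requires s < 12 and 2*s < 4 and w != -12.
Before the if: ((val + 2*w != -4 -> w = -7) -> (s < 12 and 2*s < 4 and w != -12)) and ((not (val + 2*w != -4 -> w = -7)) -> (s < 12 and 2*s < 4 and w != -12))
The weakest precondition is ((val + 2*w != -4 -> w = -7) -> (s < 12 and 2*s < 4 and w != -12)) and ((not (val + 2*w != -4 -> w = -7)) -> (s < 12 and 2*s < 4 and w != -12)).
Check whether ((val + 2*w != -4 -> w = -7) -> w != -12) and ((not (val + 2*w != -4 -> w = -7)) -> w != -12) and s = 2 implies it.
Countermodel: at the initial state s = 2, val = 21, w = -11, the precondition holds but the weakest precondition fails.
Answer: invalid


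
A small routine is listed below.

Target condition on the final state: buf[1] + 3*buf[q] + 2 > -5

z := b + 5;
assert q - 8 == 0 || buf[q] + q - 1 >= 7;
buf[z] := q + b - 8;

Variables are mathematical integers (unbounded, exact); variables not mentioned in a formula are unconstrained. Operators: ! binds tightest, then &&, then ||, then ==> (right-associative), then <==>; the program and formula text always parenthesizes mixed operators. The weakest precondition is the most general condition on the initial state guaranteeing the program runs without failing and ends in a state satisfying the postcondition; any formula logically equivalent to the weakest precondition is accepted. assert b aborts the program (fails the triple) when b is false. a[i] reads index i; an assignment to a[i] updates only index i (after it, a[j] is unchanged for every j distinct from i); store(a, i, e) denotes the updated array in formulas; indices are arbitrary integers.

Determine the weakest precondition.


Working backward. After the program, the postcondition buf[1] + 3*buf[q] + 2 > -5 must hold; in canonical form it is buf[1] + 3*buf[q] > -7.
Before buf[z] := q + b - 8: store(buf, z, b + q - 8)[1] + 3*store(buf, z, b + q - 8)[q] > -7
Before assert q - 8 == 0 || buf[q] + q - 1 >= 7: (q == 8 || buf[q] + q >= 8) && store(buf, z, b + q - 8)[1] + 3*store(buf, z, b + q - 8)[q] > -7
Before z := b + 5: (q == 8 || buf[q] + q >= 8) && store(buf, b + 5, b + q - 8)[1] + 3*store(buf, b + 5, b + q - 8)[q] > -7
Answer: WP = (q == 8 || buf[q] + q >= 8) && store(buf, b + 5, b + q - 8)[1] + 3*store(buf, b + 5, b + q - 8)[q] > -7


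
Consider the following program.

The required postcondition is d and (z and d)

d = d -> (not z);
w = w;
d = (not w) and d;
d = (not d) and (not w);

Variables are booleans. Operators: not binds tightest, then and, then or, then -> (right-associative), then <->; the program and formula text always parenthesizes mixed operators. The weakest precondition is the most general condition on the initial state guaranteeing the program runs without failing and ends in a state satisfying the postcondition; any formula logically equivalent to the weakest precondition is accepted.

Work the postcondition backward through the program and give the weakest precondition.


Working backward. After the program, the postcondition d and (z and d) must hold; in canonical form it is d and z.
Before d := (not d) and (not w): (not d) and (not w) and z
Before d := (not w) and d: (not ((not w) and d)) and (not w) and z
Before w := w: (not ((not w) and d)) and (not w) and z
Before d := d -> (not z): (not ((not w) and (d -> (not z)))) and (not w) and z
Answer: WP = (not ((not w) and (d -> (not z)))) and (not w) and z


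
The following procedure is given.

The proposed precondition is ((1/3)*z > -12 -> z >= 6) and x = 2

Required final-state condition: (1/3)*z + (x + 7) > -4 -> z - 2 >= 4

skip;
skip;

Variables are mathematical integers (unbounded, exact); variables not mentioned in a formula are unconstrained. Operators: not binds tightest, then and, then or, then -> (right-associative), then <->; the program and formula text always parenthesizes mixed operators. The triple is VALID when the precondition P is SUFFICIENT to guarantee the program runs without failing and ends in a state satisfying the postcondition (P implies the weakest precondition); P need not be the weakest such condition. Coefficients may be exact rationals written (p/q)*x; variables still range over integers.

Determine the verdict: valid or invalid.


Working backward. After the program, the postcondition (1/3)*z + (x + 7) > -4 -> z - 2 >= 4 must hold; in canonical form it is x + (1/3)*z > -11 -> z >= 6.
Before skip: x + (1/3)*z > -11 -> z >= 6
Before skip: x + (1/3)*z > -11 -> z >= 6
The weakest precondition is x + (1/3)*z > -11 -> z >= 6.
Check whether ((1/3)*z > -12 -> z >= 6) and x = 2 implies it.
Countermodel: at the initial state x = 2, z = -38, the precondition holds but the weakest precondition fails.
Answer: invalid


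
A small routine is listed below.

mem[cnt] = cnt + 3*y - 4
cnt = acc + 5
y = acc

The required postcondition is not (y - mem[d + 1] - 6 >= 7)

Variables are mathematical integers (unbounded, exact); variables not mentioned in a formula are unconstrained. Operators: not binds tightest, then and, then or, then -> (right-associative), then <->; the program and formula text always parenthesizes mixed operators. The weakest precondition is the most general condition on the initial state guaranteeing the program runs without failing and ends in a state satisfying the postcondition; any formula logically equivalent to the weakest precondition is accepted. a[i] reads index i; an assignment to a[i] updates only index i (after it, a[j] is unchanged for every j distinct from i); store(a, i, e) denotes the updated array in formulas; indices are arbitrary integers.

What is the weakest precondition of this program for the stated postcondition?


Working backward. After the program, the postcondition not (y - mem[d + 1] - 6 >= 7) must hold; in canonical form it is not (y >= mem[d + 1] + 13).
Before y := acc: not (acc >= mem[d + 1] + 13)
Before cnt := acc + 5: not (acc >= mem[d + 1] + 13)
Before mem[cnt] := cnt + 3*y - 4: not (acc >= store(mem, cnt, cnt + 3*y - 4)[d + 1] + 13)
Answer: WP = not (acc >= store(mem, cnt, cnt + 3*y - 4)[d + 1] + 13)


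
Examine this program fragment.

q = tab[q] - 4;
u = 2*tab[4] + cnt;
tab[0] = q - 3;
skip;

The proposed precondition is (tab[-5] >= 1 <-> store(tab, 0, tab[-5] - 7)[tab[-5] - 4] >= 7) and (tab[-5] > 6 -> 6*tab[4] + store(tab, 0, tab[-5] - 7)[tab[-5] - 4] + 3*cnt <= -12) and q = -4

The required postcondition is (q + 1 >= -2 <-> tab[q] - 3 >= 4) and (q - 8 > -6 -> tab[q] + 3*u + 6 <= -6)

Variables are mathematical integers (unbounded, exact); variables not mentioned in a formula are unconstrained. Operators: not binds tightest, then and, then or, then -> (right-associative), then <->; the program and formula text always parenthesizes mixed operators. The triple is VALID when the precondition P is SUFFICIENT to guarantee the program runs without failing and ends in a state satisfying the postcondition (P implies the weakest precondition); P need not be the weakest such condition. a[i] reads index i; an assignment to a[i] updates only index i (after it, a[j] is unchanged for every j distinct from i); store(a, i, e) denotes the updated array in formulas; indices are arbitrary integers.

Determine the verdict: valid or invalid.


Working backward. After the program, the postcondition (q + 1 >= -2 <-> tab[q] - 3 >= 4) and (q - 8 > -6 -> tab[q] + 3*u + 6 <= -6) must hold; in canonical form it is (q >= -3 <-> tab[q] >= 7) and (q > 2 -> tab[q] + 3*u <= -12).
Before skip: (q >= -3 <-> tab[q] >= 7) and (q > 2 -> tab[q] + 3*u <= -12)
Before tab[0] := q - 3: (q >= -3 <-> store(tab, 0, q - 3)[q] >= 7) and (q > 2 -> store(tab, 0, q - 3)[q] + 3*u <= -12)
Before u := 2*tab[4] + cnt: (q >= -3 <-> store(tab, 0, q - 3)[q] >= 7) and (q > 2 -> 6*tab[4] + store(tab, 0, q - 3)[q] + 3*cnt <= -12)
Before q := tab[q] - 4: (tab[q] >= 1 <-> store(tab, 0, tab[q] - 7)[tab[q] - 4] >= 7) and (tab[q] > 6 -> 6*tab[4] + store(tab, 0, tab[q] - 7)[tab[q] - 4] + 3*cnt <= -12)
The weakest precondition is (tab[q] >= 1 <-> store(tab, 0, tab[q] - 7)[tab[q] - 4] >= 7) and (tab[q] > 6 -> 6*tab[4] + store(tab, 0, tab[q] - 7)[tab[q] - 4] + 3*cnt <= -12).
Check whether (tab[-5] >= 1 <-> store(tab, 0, tab[-5] - 7)[tab[-5] - 4] >= 7) and (tab[-5] > 6 -> 6*tab[4] + store(tab, 0, tab[-5] - 7)[tab[-5] - 4] + 3*cnt <= -12) and q = -4 implies it.
Countermodel: at the initial state cnt = 0, q = -4, tab = {[-11798] = -27727, [-5] = -11794, [-4] = 4825, [0] = 2, [4] = 20344, [4821] = 28409, elsewhere 2}, the precondition holds but the weakest precondition fails.
Answer: invalid


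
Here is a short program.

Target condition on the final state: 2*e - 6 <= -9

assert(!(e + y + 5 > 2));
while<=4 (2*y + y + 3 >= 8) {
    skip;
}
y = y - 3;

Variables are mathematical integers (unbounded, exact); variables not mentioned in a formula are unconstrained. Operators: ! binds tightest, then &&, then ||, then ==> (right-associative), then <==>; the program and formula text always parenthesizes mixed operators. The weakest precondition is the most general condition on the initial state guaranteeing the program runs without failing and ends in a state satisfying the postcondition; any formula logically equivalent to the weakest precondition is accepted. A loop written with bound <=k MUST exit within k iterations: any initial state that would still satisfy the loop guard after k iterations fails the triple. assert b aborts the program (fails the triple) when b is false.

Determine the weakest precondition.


Working backward. After the program, the postcondition 2*e - 6 <= -9 must hold; in canonical form it is 2*e <= -3.
Before y := y - 3: 2*e <= -3
Before the loop (bound <=4), unroll the exhaustion recursion (WP_0 = exit-now case; WP_j = one more guarded iteration, up to j = 4):
  WP_0: (!(3*y >= 5)) && 2*e <= -3
  WP_1: (3*y >= 5 ==> ((!(3*y >= 5)) && 2*e <= -3)) && ((!(3*y >= 5)) ==> 2*e <= -3)
  WP_2: (3*y >= 5 ==> ((3*y >= 5 ==> ((!(3*y >= 5)) && 2*e <= -3)) && ((!(3*y >= 5)) ==> 2*e <= -3))) && ((!(3*y >= 5)) ==> 2*e <= -3)
  WP_3: (3*y >= 5 ==> ((3*y >= 5 ==> ((3*y >= 5 ==> ((!(3*y >= 5)) && 2*e <= -3)) && ((!(3*y >= 5)) ==> 2*e <= -3))) && ((!(3*y >= 5)) ==> 2*e <= -3))) && ((!(3*y >= 5)) ==> 2*e <= -3)
  WP_4: (3*y >= 5 ==> ((3*y >= 5 ==> ((3*y >= 5 ==> ((3*y >= 5 ==> ((!(3*y >= 5)) && 2*e <= -3)) && ((!(3*y >= 5)) ==> 2*e <= -3))) && ((!(3*y >= 5)) ==> 2*e <= -3))) && ((!(3*y >= 5)) ==> 2*e <= -3))) && ((!(3*y >= 5)) ==> 2*e <= -3)
So before the loop: (3*y >= 5 ==> ((3*y >= 5 ==> ((3*y >= 5 ==> ((3*y >= 5 ==> ((!(3*y >= 5)) && 2*e <= -3)) && ((!(3*y >= 5)) ==> 2*e <= -3))) && ((!(3*y >= 5)) ==> 2*e <= -3))) && ((!(3*y >= 5)) ==> 2*e <= -3))) && ((!(3*y >= 5)) ==> 2*e <= -3)
Before assert !(e + y + 5 > 2): (!(e + y > -3)) && (3*y >= 5 ==> ((3*y >= 5 ==> ((3*y >= 5 ==> ((3*y >= 5 ==> ((!(3*y >= 5)) && 2*e <= -3)) && ((!(3*y >= 5)) ==> 2*e <= -3))) && ((!(3*y >= 5)) ==> 2*e <= -3))) && ((!(3*y >= 5)) ==> 2*e <= -3))) && ((!(3*y >= 5)) ==> 2*e <= -3)
Answer: WP = (!(e + y > -3)) && (3*y >= 5 ==> ((3*y >= 5 ==> ((3*y >= 5 ==> ((3*y >= 5 ==> ((!(3*y >= 5)) && 2*e <= -3)) && ((!(3*y >= 5)) ==> 2*e <= -3))) && ((!(3*y >= 5)) ==> 2*e <= -3))) && ((!(3*y >= 5)) ==> 2*e <= -3))) && ((!(3*y >= 5)) ==> 2*e <= -3)


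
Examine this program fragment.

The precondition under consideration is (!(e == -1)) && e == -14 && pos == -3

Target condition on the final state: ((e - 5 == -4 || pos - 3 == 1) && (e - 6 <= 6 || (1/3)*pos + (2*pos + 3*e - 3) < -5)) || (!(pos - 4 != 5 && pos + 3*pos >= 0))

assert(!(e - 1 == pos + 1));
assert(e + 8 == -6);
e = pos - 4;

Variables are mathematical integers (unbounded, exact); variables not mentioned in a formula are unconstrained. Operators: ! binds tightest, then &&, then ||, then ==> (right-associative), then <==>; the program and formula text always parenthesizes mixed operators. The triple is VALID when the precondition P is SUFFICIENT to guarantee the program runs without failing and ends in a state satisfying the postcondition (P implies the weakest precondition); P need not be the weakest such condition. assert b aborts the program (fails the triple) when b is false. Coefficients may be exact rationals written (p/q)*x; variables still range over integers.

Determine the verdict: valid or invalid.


Working backward. After the program, the postcondition ((e - 5 == -4 || pos - 3 == 1) && (e - 6 <= 6 || (1/3)*pos + (2*pos + 3*e - 3) < -5)) || (!(pos - 4 != 5 && pos + 3*pos >= 0)) must hold; in canonical form it is ((e == 1 || pos == 4) && (e <= 12 || 3*e + (7/3)*pos < -2)) || (!(pos != 9 && 4*pos >= 0)).
Before e := pos - 4: ((pos == 5 || pos == 4) && (pos <= 16 || (16/3)*pos < 10)) || (!(pos != 9 && 4*pos >= 0))
Before assert e + 8 == -6: e == -14 && (((pos == 5 || pos == 4) && (pos <= 16 || (16/3)*pos < 10)) || (!(pos != 9 && 4*pos >= 0)))
Before assert !(e - 1 == pos + 1): (!(e == pos + 2)) && e == -14 && (((pos == 5 || pos == 4) && (pos <= 16 || (16/3)*pos < 10)) || (!(pos != 9 && 4*pos >= 0)))
The weakest precondition is (!(e == pos + 2)) && e == -14 && (((pos == 5 || pos == 4) && (pos <= 16 || (16/3)*pos < 10)) || (!(pos != 9 && 4*pos >= 0))).
Check whether (!(e == -1)) && e == -14 && pos == -3 implies it.
Every state satisfying the precondition satisfies the weakest precondition: the implication holds.
Answer: valid


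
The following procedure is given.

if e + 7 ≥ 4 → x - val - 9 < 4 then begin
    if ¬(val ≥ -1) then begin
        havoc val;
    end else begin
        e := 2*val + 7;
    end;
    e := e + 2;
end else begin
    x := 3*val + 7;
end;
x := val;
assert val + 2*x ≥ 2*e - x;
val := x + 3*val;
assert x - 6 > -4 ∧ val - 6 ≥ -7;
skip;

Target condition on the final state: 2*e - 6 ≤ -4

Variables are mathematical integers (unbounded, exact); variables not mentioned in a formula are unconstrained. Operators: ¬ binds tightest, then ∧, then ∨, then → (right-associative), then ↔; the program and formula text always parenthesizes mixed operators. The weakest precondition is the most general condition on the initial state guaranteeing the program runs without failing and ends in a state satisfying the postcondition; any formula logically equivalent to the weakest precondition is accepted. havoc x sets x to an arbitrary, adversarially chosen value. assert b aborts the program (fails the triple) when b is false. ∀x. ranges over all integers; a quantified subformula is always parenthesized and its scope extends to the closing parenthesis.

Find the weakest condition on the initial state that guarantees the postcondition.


Working backward. After the program, the postcondition 2*e - 6 ≤ -4 must hold; in canonical form it is 2*e ≤ 2.
Before skip: 2*e ≤ 2
Before assert x - 6 > -4 ∧ val - 6 ≥ -7: x > 2 ∧ val ≥ -1 ∧ 2*e ≤ 2
Before val := x + 3*val: x > 2 ∧ 3*val + x ≥ -1 ∧ 2*e ≤ 2
Before assert val + 2*x ≥ 2*e - x: val + 3*x ≥ 2*e ∧ x > 2 ∧ 3*val + x ≥ -1 ∧ 2*e ≤ 2
Before x := val: 4*val ≥ 2*e ∧ val > 2 ∧ 4*val ≥ -1 ∧ 2*e ≤ 2
Then branch requires ((¬(val ≥ -1)) → (∀val_1. (4*val_1 ≥ 2*e + 4 ∧ val_1 > 2 ∧ 4*val_1 ≥ -1 ∧ 2*e ≤ -2))) ∧ (¬(val ≥ -1)); else branch requires 4*val ≥ 2*e ∧ val > 2 ∧ 4*val ≥ -1 ∧ 2*e ≤ 2.
Before the if: ((e ≥ -3 → x < val + 13) → (((¬(val ≥ -1)) → (∀val_1. (4*val_1 ≥ 2*e + 4 ∧ val_1 > 2 ∧ 4*val_1 ≥ -1 ∧ 2*e ≤ -2))) ∧ (¬(val ≥ -1)))) ∧ ((¬(e ≥ -3 → x < val + 13)) → (4*val ≥ 2*e ∧ val > 2 ∧ 4*val ≥ -1 ∧ 2*e ≤ 2))
Answer: WP = ((e ≥ -3 → x < val + 13) → (((¬(val ≥ -1)) → (∀val_1. (4*val_1 ≥ 2*e + 4 ∧ val_1 > 2 ∧ 4*val_1 ≥ -1 ∧ 2*e ≤ -2))) ∧ (¬(val ≥ -1)))) ∧ ((¬(e ≥ -3 → x < val + 13)) → (4*val ≥ 2*e ∧ val > 2 ∧ 4*val ≥ -1 ∧ 2*e ≤ 2))


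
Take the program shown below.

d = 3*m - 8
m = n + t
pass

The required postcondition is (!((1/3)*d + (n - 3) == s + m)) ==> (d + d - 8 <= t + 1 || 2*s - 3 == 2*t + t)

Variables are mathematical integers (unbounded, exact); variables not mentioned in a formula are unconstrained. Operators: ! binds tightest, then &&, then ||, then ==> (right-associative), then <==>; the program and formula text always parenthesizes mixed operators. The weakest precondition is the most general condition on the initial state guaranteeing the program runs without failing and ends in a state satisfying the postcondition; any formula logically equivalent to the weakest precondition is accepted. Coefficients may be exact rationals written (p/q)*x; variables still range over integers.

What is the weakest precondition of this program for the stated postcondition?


Working backward. After the program, the postcondition (!((1/3)*d + (n - 3) == s + m)) ==> (d + d - 8 <= t + 1 || 2*s - 3 == 2*t + t) must hold; in canonical form it is (!((1/3)*d + n == m + s + 3)) ==> (2*d <= t + 9 || 2*s == 3*t + 3).
Before skip: (!((1/3)*d + n == m + s + 3)) ==> (2*d <= t + 9 || 2*s == 3*t + 3)
Before m := n + t: (!((1/3)*d == s + t + 3)) ==> (2*d <= t + 9 || 2*s == 3*t + 3)
Before d := 3*m - 8: (!(m == s + t + 17/3)) ==> (6*m <= t + 25 || 2*s == 3*t + 3)
Answer: WP = (!(m == s + t + 17/3)) ==> (6*m <= t + 25 || 2*s == 3*t + 3)


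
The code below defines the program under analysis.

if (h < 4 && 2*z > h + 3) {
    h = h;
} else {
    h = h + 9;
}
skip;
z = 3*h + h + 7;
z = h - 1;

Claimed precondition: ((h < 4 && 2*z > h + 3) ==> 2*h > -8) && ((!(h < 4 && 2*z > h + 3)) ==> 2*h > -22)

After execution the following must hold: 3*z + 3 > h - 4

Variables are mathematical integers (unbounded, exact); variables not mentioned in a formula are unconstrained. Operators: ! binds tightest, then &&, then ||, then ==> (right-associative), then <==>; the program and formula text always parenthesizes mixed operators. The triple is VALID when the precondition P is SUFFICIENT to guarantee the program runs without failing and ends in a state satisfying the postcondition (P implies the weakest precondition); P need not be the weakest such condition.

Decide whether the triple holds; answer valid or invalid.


Working backward. After the program, the postcondition 3*z + 3 > h - 4 must hold; in canonical form it is 3*z > h - 7.
Before z := h - 1: 2*h > -4
Before z := 3*h + h + 7: 2*h > -4
Before skip: 2*h > -4
Then branch requires 2*h > -4; else branch requires 2*h > -22.
Before the if: ((h < 4 && 2*z > h + 3) ==> 2*h > -4) && ((!(h < 4 && 2*z > h + 3)) ==> 2*h > -22)
The weakest precondition is ((h < 4 && 2*z > h + 3) ==> 2*h > -4) && ((!(h < 4 && 2*z > h + 3)) ==> 2*h > -22).
Check whether ((h < 4 && 2*z > h + 3) ==> 2*h > -8) && ((!(h < 4 && 2*z > h + 3)) ==> 2*h > -22) implies it.
Countermodel: at the initial state h = -2, z = 1, the precondition holds but the weakest precondition fails.
Answer: invalid


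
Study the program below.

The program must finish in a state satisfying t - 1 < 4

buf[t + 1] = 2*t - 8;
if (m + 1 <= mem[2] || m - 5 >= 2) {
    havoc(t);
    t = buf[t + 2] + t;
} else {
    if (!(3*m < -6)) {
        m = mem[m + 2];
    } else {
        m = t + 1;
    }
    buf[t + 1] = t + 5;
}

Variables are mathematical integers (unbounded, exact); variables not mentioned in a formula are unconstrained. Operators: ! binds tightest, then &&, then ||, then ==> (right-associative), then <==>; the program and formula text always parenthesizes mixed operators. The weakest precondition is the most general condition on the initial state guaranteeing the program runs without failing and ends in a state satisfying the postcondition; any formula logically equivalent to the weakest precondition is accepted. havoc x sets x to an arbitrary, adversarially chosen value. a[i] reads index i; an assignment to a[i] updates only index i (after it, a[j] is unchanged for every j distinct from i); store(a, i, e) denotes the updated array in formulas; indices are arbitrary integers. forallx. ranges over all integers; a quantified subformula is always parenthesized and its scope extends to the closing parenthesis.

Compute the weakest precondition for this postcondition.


Working backward. After the program, the postcondition t - 1 < 4 must hold; in canonical form it is t < 5.
Then branch requires forall t_1. buf[t_1 + 2] + t_1 < 5; else branch requires ((!(3*m < -6)) ==> t < 5) && (3*m < -6 ==> t < 5).
Before the if: ((m <= mem[2] - 1 || m >= 7) ==> (forall t_1. buf[t_1 + 2] + t_1 < 5)) && ((!(m <= mem[2] - 1 || m >= 7)) ==> (((!(3*m < -6)) ==> t < 5) && (3*m < -6 ==> t < 5)))
Before buf[t + 1] := 2*t - 8: ((m <= mem[2] - 1 || m >= 7) ==> (forall t_1. store(buf, t + 1, 2*t - 8)[t_1 + 2] + t_1 < 5)) && ((!(m <= mem[2] - 1 || m >= 7)) ==> (((!(3*m < -6)) ==> t < 5) && (3*m < -6 ==> t < 5)))
Answer: WP = ((m <= mem[2] - 1 || m >= 7) ==> (forall t_1. store(buf, t + 1, 2*t - 8)[t_1 + 2] + t_1 < 5)) && ((!(m <= mem[2] - 1 || m >= 7)) ==> (((!(3*m < -6)) ==> t < 5) && (3*m < -6 ==> t < 5)))


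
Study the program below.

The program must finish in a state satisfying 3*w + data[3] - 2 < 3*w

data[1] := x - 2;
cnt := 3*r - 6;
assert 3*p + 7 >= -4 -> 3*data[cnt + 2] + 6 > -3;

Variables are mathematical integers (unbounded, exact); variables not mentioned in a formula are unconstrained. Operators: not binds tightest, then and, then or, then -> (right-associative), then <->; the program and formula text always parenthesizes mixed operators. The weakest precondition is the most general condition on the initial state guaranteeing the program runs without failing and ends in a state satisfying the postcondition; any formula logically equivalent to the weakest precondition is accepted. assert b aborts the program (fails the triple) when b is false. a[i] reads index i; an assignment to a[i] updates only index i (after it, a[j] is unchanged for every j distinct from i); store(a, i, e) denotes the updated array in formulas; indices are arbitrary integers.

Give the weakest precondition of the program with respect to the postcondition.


Working backward. After the program, the postcondition 3*w + data[3] - 2 < 3*w must hold; in canonical form it is data[3] < 2.
Before assert 3*p + 7 >= -4 -> 3*data[cnt + 2] + 6 > -3: (3*p >= -11 -> 3*data[cnt + 2] > -9) and data[3] < 2
Before cnt := 3*r - 6: (3*p >= -11 -> 3*data[3*r - 4] > -9) and data[3] < 2
Before data[1] := x - 2: (3*p >= -11 -> 3*store(data, 1, x - 2)[3*r - 4] > -9) and data[3] < 2
Answer: WP = (3*p >= -11 -> 3*store(data, 1, x - 2)[3*r - 4] > -9) and data[3] < 2


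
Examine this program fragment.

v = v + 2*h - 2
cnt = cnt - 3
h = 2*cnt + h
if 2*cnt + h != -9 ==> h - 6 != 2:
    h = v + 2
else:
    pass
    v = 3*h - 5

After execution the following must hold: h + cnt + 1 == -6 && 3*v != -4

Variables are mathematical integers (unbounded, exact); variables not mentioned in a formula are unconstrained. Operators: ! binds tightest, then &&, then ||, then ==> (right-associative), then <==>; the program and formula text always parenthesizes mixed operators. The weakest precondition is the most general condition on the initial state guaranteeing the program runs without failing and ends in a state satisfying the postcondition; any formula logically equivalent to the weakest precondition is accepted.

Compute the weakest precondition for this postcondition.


Working backward. After the program, the postcondition h + cnt + 1 == -6 && 3*v != -4 must hold; in canonical form it is cnt + h == -7 && 3*v != -4.
Then branch requires cnt + v == -9 && 3*v != -4; else branch requires cnt + h == -7 && 9*h != 11.
Before the if: ((2*cnt + h != -9 ==> h != 8) ==> (cnt + v == -9 && 3*v != -4)) && ((!(2*cnt + h != -9 ==> h != 8)) ==> (cnt + h == -7 && 9*h != 11))
Before h := 2*cnt + h: ((4*cnt + h != -9 ==> 2*cnt + h != 8) ==> (cnt + v == -9 && 3*v != -4)) && ((!(4*cnt + h != -9 ==> 2*cnt + h != 8)) ==> (3*cnt + h == -7 && 18*cnt + 9*h != 11))
Before cnt := cnt - 3: ((4*cnt + h != 3 ==> 2*cnt + h != 14) ==> (cnt + v == -6 && 3*v != -4)) && ((!(4*cnt + h != 3 ==> 2*cnt + h != 14)) ==> (3*cnt + h == 2 && 18*cnt + 9*h != 65))
Before v := v + 2*h - 2: ((4*cnt + h != 3 ==> 2*cnt + h != 14) ==> (cnt + 2*h + v == -4 && 6*h + 3*v != 2)) && ((!(4*cnt + h != 3 ==> 2*cnt + h != 14)) ==> (3*cnt + h == 2 && 18*cnt + 9*h != 65))
Answer: WP = ((4*cnt + h != 3 ==> 2*cnt + h != 14) ==> (cnt + 2*h + v == -4 && 6*h + 3*v != 2)) && ((!(4*cnt + h != 3 ==> 2*cnt + h != 14)) ==> (3*cnt + h == 2 && 18*cnt + 9*h != 65))


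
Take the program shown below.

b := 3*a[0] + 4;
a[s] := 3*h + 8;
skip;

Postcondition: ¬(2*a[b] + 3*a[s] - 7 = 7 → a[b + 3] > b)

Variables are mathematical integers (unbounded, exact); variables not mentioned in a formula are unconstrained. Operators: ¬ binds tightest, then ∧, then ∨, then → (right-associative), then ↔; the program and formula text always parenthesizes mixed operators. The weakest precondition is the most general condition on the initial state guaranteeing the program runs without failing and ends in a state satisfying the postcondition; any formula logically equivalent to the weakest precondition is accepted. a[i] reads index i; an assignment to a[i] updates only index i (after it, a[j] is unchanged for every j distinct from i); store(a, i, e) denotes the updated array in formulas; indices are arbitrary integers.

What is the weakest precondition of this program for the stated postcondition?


Working backward. After the program, the postcondition ¬(2*a[b] + 3*a[s] - 7 = 7 → a[b + 3] > b) must hold; in canonical form it is ¬(2*a[b] + 3*a[s] = 14 → a[b + 3] > b).
Before skip: ¬(2*a[b] + 3*a[s] = 14 → a[b + 3] > b)
Before a[s] := 3*h + 8: ¬(2*store(a, s, 3*h + 8)[b] + 3*store(a, s, 3*h + 8)[s] = 14 → store(a, s, 3*h + 8)[b + 3] > b)
Before b := 3*a[0] + 4: ¬(2*store(a, s, 3*h + 8)[3*a[0] + 4] + 3*store(a, s, 3*h + 8)[s] = 14 → store(a, s, 3*h + 8)[3*a[0] + 7] > 3*a[0] + 4)
Answer: WP = ¬(2*store(a, s, 3*h + 8)[3*a[0] + 4] + 3*store(a, s, 3*h + 8)[s] = 14 → store(a, s, 3*h + 8)[3*a[0] + 7] > 3*a[0] + 4)


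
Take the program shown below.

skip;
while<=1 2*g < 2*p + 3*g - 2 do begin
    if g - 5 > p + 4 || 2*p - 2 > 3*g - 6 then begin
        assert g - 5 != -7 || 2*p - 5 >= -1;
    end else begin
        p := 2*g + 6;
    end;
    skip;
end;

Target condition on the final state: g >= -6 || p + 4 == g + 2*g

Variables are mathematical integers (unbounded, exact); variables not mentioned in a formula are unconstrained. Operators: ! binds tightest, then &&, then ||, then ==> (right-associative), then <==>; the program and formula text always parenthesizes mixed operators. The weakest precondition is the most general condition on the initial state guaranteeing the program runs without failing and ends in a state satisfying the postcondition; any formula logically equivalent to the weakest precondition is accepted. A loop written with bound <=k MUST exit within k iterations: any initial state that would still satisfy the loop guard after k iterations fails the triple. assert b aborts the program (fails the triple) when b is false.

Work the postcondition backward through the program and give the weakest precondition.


Working backward. After the program, the postcondition g >= -6 || p + 4 == g + 2*g must hold; in canonical form it is g >= -6 || p == 3*g - 4.
Before the loop (bound <=1), unroll the exhaustion recursion (WP_0 = exit-now case; WP_j = one more guarded iteration, up to j = 1):
  WP_0: (!(g + 2*p > 2)) && (g >= -6 || p == 3*g - 4)
  WP_1: (g + 2*p > 2 ==> (((g > p + 9 || 2*p > 3*g - 4) ==> ((g != -2 || 2*p >= 4) && (!(g + 2*p > 2)) && (g >= -6 || p == 3*g - 4))) && ((!(g > p + 9 || 2*p > 3*g - 4)) ==> ((!(5*g > -10)) && (g >= -6 || g == 10))))) && ((!(g + 2*p > 2)) ==> (g >= -6 || p == 3*g - 4))
So before the loop: (g + 2*p > 2 ==> (((g > p + 9 || 2*p > 3*g - 4) ==> ((g != -2 || 2*p >= 4) && (!(g + 2*p > 2)) && (g >= -6 || p == 3*g - 4))) && ((!(g > p + 9 || 2*p > 3*g - 4)) ==> ((!(5*g > -10)) && (g >= -6 || g == 10))))) && ((!(g + 2*p > 2)) ==> (g >= -6 || p == 3*g - 4))
Before skip: (g + 2*p > 2 ==> (((g > p + 9 || 2*p > 3*g - 4) ==> ((g != -2 || 2*p >= 4) && (!(g + 2*p > 2)) && (g >= -6 || p == 3*g - 4))) && ((!(g > p + 9 || 2*p > 3*g - 4)) ==> ((!(5*g > -10)) && (g >= -6 || g == 10))))) && ((!(g + 2*p > 2)) ==> (g >= -6 || p == 3*g - 4))
Answer: WP = (g + 2*p > 2 ==> (((g > p + 9 || 2*p > 3*g - 4) ==> ((g != -2 || 2*p >= 4) && (!(g + 2*p > 2)) && (g >= -6 || p == 3*g - 4))) && ((!(g > p + 9 || 2*p > 3*g - 4)) ==> ((!(5*g > -10)) && (g >= -6 || g == 10))))) && ((!(g + 2*p > 2)) ==> (g >= -6 || p == 3*g - 4))


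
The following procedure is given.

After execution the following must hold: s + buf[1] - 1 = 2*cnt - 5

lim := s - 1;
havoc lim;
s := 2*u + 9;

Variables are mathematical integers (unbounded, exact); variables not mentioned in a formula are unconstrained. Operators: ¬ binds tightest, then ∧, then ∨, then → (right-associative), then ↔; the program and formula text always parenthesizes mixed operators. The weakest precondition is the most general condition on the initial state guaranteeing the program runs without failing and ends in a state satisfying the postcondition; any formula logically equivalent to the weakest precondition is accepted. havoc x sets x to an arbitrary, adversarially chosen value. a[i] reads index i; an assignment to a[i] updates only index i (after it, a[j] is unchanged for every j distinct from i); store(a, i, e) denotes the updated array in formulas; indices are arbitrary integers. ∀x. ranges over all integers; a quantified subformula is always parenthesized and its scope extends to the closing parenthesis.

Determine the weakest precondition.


Working backward. After the program, the postcondition s + buf[1] - 1 = 2*cnt - 5 must hold; in canonical form it is buf[1] + s = 2*cnt - 4.
Before s := 2*u + 9: buf[1] + 2*u = 2*cnt - 13
Before havoc lim: buf[1] + 2*u = 2*cnt - 13
Before lim := s - 1: buf[1] + 2*u = 2*cnt - 13
Answer: WP = buf[1] + 2*u = 2*cnt - 13


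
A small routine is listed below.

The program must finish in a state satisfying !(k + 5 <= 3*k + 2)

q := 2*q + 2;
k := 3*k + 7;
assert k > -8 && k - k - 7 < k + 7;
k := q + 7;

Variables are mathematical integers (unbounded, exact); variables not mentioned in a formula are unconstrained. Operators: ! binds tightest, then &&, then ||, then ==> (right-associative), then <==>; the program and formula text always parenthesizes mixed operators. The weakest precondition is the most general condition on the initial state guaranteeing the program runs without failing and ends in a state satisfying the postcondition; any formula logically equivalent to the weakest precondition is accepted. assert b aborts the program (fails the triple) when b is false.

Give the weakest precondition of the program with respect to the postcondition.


Working backward. After the program, the postcondition !(k + 5 <= 3*k + 2) must hold; in canonical form it is !(2*k >= 3).
Before k := q + 7: !(2*q >= -11)
Before assert k > -8 && k - k - 7 < k + 7: k > -8 && k > -14 && (!(2*q >= -11))
Before k := 3*k + 7: 3*k > -15 && 3*k > -21 && (!(2*q >= -11))
Before q := 2*q + 2: 3*k > -15 && 3*k > -21 && (!(4*q >= -15))
Answer: WP = 3*k > -15 && 3*k > -21 && (!(4*q >= -15))
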